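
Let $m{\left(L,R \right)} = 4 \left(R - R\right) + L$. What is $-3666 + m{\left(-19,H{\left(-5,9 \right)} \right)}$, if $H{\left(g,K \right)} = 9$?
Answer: $-3685$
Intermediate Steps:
$m{\left(L,R \right)} = L$ ($m{\left(L,R \right)} = 4 \cdot 0 + L = 0 + L = L$)
$-3666 + m{\left(-19,H{\left(-5,9 \right)} \right)} = -3666 - 19 = -3685$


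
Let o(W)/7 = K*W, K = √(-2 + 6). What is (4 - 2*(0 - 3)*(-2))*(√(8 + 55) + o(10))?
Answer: -1120 - 24*√7 ≈ -1183.5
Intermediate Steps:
K = 2 (K = √4 = 2)
o(W) = 14*W (o(W) = 7*(2*W) = 14*W)
(4 - 2*(0 - 3)*(-2))*(√(8 + 55) + o(10)) = (4 - 2*(0 - 3)*(-2))*(√(8 + 55) + 14*10) = (4 - (-6)*(-2))*(√63 + 140) = (4 - 2*6)*(3*√7 + 140) = (4 - 12)*(140 + 3*√7) = -8*(140 + 3*√7) = -1120 - 24*√7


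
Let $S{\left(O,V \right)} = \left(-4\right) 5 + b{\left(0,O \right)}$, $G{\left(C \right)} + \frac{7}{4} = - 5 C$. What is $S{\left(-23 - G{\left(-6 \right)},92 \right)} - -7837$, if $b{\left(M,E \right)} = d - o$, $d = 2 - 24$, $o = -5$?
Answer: $7800$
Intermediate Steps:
$d = -22$ ($d = 2 - 24 = -22$)
$G{\left(C \right)} = - \frac{7}{4} - 5 C$
$b{\left(M,E \right)} = -17$ ($b{\left(M,E \right)} = -22 - -5 = -22 + 5 = -17$)
$S{\left(O,V \right)} = -37$ ($S{\left(O,V \right)} = \left(-4\right) 5 - 17 = -20 - 17 = -37$)
$S{\left(-23 - G{\left(-6 \right)},92 \right)} - -7837 = -37 - -7837 = -37 + 7837 = 7800$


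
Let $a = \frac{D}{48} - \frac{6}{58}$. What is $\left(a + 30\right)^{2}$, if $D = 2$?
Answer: $\frac{434180569}{484416} \approx 896.3$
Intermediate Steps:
$a = - \frac{43}{696}$ ($a = \frac{2}{48} - \frac{6}{58} = 2 \cdot \frac{1}{48} - \frac{3}{29} = \frac{1}{24} - \frac{3}{29} = - \frac{43}{696} \approx -0.061782$)
$\left(a + 30\right)^{2} = \left(- \frac{43}{696} + 30\right)^{2} = \left(\frac{20837}{696}\right)^{2} = \frac{434180569}{484416}$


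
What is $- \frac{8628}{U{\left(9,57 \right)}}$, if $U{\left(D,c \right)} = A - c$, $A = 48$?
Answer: $\frac{2876}{3} \approx 958.67$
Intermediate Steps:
$U{\left(D,c \right)} = 48 - c$
$- \frac{8628}{U{\left(9,57 \right)}} = - \frac{8628}{48 - 57} = - \frac{8628}{-9} = \left(-8628\right) \left(- \frac{1}{9}\right) = \frac{2876}{3}$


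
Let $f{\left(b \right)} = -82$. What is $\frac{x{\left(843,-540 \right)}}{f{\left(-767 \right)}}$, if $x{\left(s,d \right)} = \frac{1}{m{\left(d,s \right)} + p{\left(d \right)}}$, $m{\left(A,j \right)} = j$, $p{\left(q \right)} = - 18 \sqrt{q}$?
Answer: $- \frac{281}{24206646} - \frac{6 i \sqrt{15}}{4034441} \approx -1.1608 \cdot 10^{-5} - 5.7599 \cdot 10^{-6} i$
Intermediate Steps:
$x{\left(s,d \right)} = \frac{1}{s - 18 \sqrt{d}}$
$\frac{x{\left(843,-540 \right)}}{f{\left(-767 \right)}} = \frac{1}{\left(843 - 18 \sqrt{-540}\right) \left(-82\right)} = \frac{1}{843 - 18 \cdot 6 i \sqrt{15}} \left(- \frac{1}{82}\right) = \frac{1}{843 - 108 i \sqrt{15}} \left(- \frac{1}{82}\right) = - \frac{1}{82 \left(843 - 108 i \sqrt{15}\right)}$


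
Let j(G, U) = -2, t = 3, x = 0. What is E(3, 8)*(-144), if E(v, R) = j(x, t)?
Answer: 288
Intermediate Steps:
E(v, R) = -2
E(3, 8)*(-144) = -2*(-144) = 288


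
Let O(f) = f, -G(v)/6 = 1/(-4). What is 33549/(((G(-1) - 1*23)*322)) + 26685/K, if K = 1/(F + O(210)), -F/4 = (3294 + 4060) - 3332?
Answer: -2933305802439/6923 ≈ -4.2370e+8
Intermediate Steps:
G(v) = 3/2 (G(v) = -6/(-4) = -6*(-1/4) = 3/2)
F = -16088 (F = -4*((3294 + 4060) - 3332) = -4*(7354 - 3332) = -4*4022 = -16088)
K = -1/15878 (K = 1/(-16088 + 210) = 1/(-15878) = -1/15878 ≈ -6.2980e-5)
33549/(((G(-1) - 1*23)*322)) + 26685/K = 33549/(((3/2 - 1*23)*322)) + 26685/(-1/15878) = 33549/(((3/2 - 23)*322)) + 26685*(-15878) = 33549/((-43/2*322)) - 423704430 = 33549/(-6923) - 423704430 = 33549*(-1/6923) - 423704430 = -33549/6923 - 423704430 = -2933305802439/6923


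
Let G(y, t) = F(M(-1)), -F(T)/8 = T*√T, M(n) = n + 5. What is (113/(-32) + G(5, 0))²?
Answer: 4669921/1024 ≈ 4560.5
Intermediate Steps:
M(n) = 5 + n
F(T) = -8*T^(3/2) (F(T) = -8*T*√T = -8*T^(3/2))
G(y, t) = -64 (G(y, t) = -8*(5 - 1)^(3/2) = -8*4^(3/2) = -8*8 = -64)
(113/(-32) + G(5, 0))² = (113/(-32) - 64)² = (113*(-1/32) - 64)² = (-113/32 - 64)² = (-2161/32)² = 4669921/1024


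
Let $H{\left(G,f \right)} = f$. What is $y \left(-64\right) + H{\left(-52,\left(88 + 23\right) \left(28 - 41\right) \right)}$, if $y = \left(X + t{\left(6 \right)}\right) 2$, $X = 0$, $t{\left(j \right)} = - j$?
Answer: $-675$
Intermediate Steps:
$y = -12$ ($y = \left(0 - 6\right) 2 = \left(-6\right) 2 = -12$)
$y \left(-64\right) + H{\left(-52,\left(88 + 23\right) \left(28 - 41\right) \right)} = \left(-12\right) \left(-64\right) + \left(88 + 23\right) \left(28 - 41\right) = 768 + 111 \left(-13\right) = 768 - 1443 = -675$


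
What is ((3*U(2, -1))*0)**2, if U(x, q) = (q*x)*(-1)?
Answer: 0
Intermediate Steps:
U(x, q) = -q*x
((3*U(2, -1))*0)**2 = ((3*(-1*(-1)*2))*0)**2 = ((3*2)*0)**2 = (6*0)**2 = 0**2 = 0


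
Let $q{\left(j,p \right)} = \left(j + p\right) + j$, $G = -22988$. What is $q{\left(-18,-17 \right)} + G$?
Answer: $-23041$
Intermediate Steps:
$q{\left(j,p \right)} = p + 2 j$
$q{\left(-18,-17 \right)} + G = \left(-17 + 2 \left(-18\right)\right) - 22988 = \left(-17 - 36\right) - 22988 = -53 - 22988 = -23041$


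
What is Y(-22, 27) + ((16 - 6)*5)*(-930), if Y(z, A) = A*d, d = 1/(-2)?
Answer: -93027/2 ≈ -46514.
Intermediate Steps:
d = -1/2 ≈ -0.50000
Y(z, A) = -A/2 (Y(z, A) = A*(-1/2) = -A/2)
Y(-22, 27) + ((16 - 6)*5)*(-930) = -1/2*27 + ((16 - 6)*5)*(-930) = -27/2 + (10*5)*(-930) = -27/2 + 50*(-930) = -27/2 - 46500 = -93027/2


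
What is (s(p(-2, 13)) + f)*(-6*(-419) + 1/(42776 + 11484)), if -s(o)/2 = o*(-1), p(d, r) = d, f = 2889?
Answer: 78708362857/10852 ≈ 7.2529e+6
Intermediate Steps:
s(o) = 2*o (s(o) = -2*o*(-1) = -(-2)*o = 2*o)
(s(p(-2, 13)) + f)*(-6*(-419) + 1/(42776 + 11484)) = (2*(-2) + 2889)*(-6*(-419) + 1/(42776 + 11484)) = (-4 + 2889)*(2514 + 1/54260) = 2885*(2514 + 1/54260) = 2885*(136409641/54260) = 78708362857/10852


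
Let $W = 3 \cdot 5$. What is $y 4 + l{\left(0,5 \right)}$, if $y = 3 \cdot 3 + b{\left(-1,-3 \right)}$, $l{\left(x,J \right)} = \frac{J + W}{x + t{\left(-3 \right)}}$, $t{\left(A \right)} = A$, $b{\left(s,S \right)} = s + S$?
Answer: $\frac{40}{3} \approx 13.333$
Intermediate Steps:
$b{\left(s,S \right)} = S + s$
$W = 15$
$l{\left(x,J \right)} = \frac{15 + J}{-3 + x}$ ($l{\left(x,J \right)} = \frac{J + 15}{x - 3} = \frac{15 + J}{-3 + x}$)
$y = 5$ ($y = 3 \cdot 3 - 4 = 9 - 4 = 5$)
$y 4 + l{\left(0,5 \right)} = 5 \cdot 4 + \frac{15 + 5}{-3 + 0} = 20 + \frac{1}{-3} \cdot 20 = 20 - \frac{20}{3} = \frac{40}{3}$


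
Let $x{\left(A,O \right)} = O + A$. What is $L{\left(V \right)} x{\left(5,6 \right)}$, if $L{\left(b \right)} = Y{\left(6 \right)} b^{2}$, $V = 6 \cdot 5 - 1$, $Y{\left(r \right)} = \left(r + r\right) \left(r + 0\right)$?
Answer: $666072$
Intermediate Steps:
$x{\left(A,O \right)} = A + O$
$Y{\left(r \right)} = 2 r^{2}$ ($Y{\left(r \right)} = 2 r r = 2 r^{2}$)
$V = 29$ ($V = 30 - 1 = 29$)
$L{\left(b \right)} = 72 b^{2}$ ($L{\left(b \right)} = 2 \cdot 6^{2} b^{2} = 2 \cdot 36 b^{2} = 72 b^{2}$)
$L{\left(V \right)} x{\left(5,6 \right)} = 72 \cdot 29^{2} \left(5 + 6\right) = 72 \cdot 841 \cdot 11 = 60552 \cdot 11 = 666072$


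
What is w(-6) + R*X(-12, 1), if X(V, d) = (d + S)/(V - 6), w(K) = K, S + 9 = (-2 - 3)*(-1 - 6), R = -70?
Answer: 99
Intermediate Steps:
S = 26 (S = -9 + (-2 - 3)*(-1 - 6) = -9 - 5*(-7) = -9 + 35 = 26)
X(V, d) = (26 + d)/(-6 + V) (X(V, d) = (d + 26)/(V - 6) = (26 + d)/(-6 + V))
w(-6) + R*X(-12, 1) = -6 - 70*(26 + 1)/(-6 - 12) = -6 - 70*27/(-18) = -6 - (-35)*27/9 = -6 - 70*(-3/2) = -6 + 105 = 99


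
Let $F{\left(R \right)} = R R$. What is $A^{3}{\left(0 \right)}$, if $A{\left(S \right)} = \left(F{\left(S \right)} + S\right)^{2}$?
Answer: $0$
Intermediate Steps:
$F{\left(R \right)} = R^{2}$
$A{\left(S \right)} = \left(S + S^{2}\right)^{2}$ ($A{\left(S \right)} = \left(S^{2} + S\right)^{2} = \left(S + S^{2}\right)^{2}$)
$A^{3}{\left(0 \right)} = \left(0^{2} \left(1 + 0\right)^{2}\right)^{3} = \left(0 \cdot 1^{2}\right)^{3} = \left(0 \cdot 1\right)^{3} = 0^{3} = 0$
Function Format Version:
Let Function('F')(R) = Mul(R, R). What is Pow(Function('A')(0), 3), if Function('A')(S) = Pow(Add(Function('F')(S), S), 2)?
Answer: 0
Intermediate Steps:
Function('F')(R) = Pow(R, 2)
Function('A')(S) = Pow(Add(S, Pow(S, 2)), 2) (Function('A')(S) = Pow(Add(Pow(S, 2), S), 2) = Pow(Add(S, Pow(S, 2)), 2))
Pow(Function('A')(0), 3) = Pow(Mul(Pow(0, 2), Pow(Add(1, 0), 2)), 3) = Pow(Mul(0, Pow(1, 2)), 3) = Pow(Mul(0, 1), 3) = Pow(0, 3) = 0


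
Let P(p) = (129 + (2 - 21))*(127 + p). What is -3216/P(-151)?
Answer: 67/55 ≈ 1.2182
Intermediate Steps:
P(p) = 13970 + 110*p (P(p) = (129 - 19)*(127 + p) = 110*(127 + p) = 13970 + 110*p)
-3216/P(-151) = -3216/(13970 + 110*(-151)) = -3216/(13970 - 16610) = -3216/(-2640) = -3216*(-1/2640) = 67/55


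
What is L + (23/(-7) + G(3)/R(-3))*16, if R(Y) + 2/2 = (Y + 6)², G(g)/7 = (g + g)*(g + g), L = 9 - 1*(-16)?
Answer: 3335/7 ≈ 476.43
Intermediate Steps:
L = 25 (L = 9 + 16 = 25)
G(g) = 28*g² (G(g) = 7*((g + g)*(g + g)) = 7*((2*g)*(2*g)) = 7*(4*g²) = 28*g²)
R(Y) = -1 + (6 + Y)² (R(Y) = -1 + (Y + 6)² = -1 + (6 + Y)²)
L + (23/(-7) + G(3)/R(-3))*16 = 25 + (23/(-7) + (28*3²)/(-1 + (6 - 3)²))*16 = 25 + (23*(-⅐) + (28*9)/(-1 + 3²))*16 = 25 + (-23/7 + 252/(-1 + 9))*16 = 25 + (-23/7 + 252/8)*16 = 25 + (-23/7 + 252*(⅛))*16 = 25 + (-23/7 + 63/2)*16 = 25 + (395/14)*16 = 25 + 3160/7 = 3335/7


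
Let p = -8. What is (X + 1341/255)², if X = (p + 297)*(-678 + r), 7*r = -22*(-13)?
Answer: 12002686071946441/354025 ≈ 3.3904e+10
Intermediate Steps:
r = 286/7 (r = (-22*(-13))/7 = (⅐)*286 = 286/7 ≈ 40.857)
X = -1288940/7 (X = (-8 + 297)*(-678 + 286/7) = 289*(-4460/7) = -1288940/7 ≈ -1.8413e+5)
(X + 1341/255)² = (-1288940/7 + 1341/255)² = (-1288940/7 + 1341*(1/255))² = (-1288940/7 + 447/85)² = (-109556771/595)² = 12002686071946441/354025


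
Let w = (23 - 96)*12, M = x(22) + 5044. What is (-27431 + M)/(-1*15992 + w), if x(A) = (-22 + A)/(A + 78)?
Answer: 22387/16868 ≈ 1.3272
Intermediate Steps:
x(A) = (-22 + A)/(78 + A)
M = 5044 (M = (-22 + 22)/(78 + 22) + 5044 = 0/100 + 5044 = (1/100)*0 + 5044 = 0 + 5044 = 5044)
w = -876 (w = -73*12 = -876)
(-27431 + M)/(-1*15992 + w) = (-27431 + 5044)/(-1*15992 - 876) = -22387/(-15992 - 876) = -22387/(-16868) = -22387*(-1/16868) = 22387/16868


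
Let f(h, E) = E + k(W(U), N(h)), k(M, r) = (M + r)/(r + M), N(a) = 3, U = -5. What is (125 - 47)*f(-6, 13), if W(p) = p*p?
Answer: 1092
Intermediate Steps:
W(p) = p**2
k(M, r) = 1 (k(M, r) = (M + r)/(M + r) = 1)
f(h, E) = 1 + E (f(h, E) = E + 1 = 1 + E)
(125 - 47)*f(-6, 13) = (125 - 47)*(1 + 13) = 78*14 = 1092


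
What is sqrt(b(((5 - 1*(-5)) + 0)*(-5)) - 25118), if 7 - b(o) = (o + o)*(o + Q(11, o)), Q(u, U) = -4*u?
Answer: I*sqrt(34511) ≈ 185.77*I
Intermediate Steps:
b(o) = 7 - 2*o*(-44 + o) (b(o) = 7 - (o + o)*(o - 4*11) = 7 - 2*o*(o - 44) = 7 - 2*o*(-44 + o))
sqrt(b(((5 - 1*(-5)) + 0)*(-5)) - 25118) = sqrt((7 - 2*25*((5 - 1*(-5)) + 0)**2 + 88*(((5 - 1*(-5)) + 0)*(-5))) - 25118) = sqrt((7 - 2*25*((5 + 5) + 0)**2 + 88*(((5 + 5) + 0)*(-5))) - 25118) = sqrt((7 - 2*25*(10 + 0)**2 + 88*((10 + 0)*(-5))) - 25118) = sqrt((7 - 2*(10*(-5))**2 + 88*(10*(-5))) - 25118) = sqrt((7 - 2*(-50)**2 + 88*(-50)) - 25118) = sqrt((7 - 2*2500 - 4400) - 25118) = sqrt((7 - 5000 - 4400) - 25118) = sqrt(-9393 - 25118) = sqrt(-34511) = I*sqrt(34511)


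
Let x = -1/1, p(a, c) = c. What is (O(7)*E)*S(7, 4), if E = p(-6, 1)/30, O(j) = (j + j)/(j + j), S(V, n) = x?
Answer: -1/30 ≈ -0.033333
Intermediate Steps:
x = -1 (x = -1*1 = -1)
S(V, n) = -1
O(j) = 1 (O(j) = (2*j)/((2*j)) = (2*j)*(1/(2*j)) = 1)
E = 1/30 ≈ 0.033333
(O(7)*E)*S(7, 4) = (1*(1/30))*(-1) = (1/30)*(-1) = -1/30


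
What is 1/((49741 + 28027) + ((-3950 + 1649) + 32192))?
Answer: 1/107659 ≈ 9.2886e-6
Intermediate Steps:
1/((49741 + 28027) + ((-3950 + 1649) + 32192)) = 1/(77768 + (-2301 + 32192)) = 1/(77768 + 29891) = 1/107659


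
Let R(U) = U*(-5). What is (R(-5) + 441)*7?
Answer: 3262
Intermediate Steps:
R(U) = -5*U
(R(-5) + 441)*7 = (-5*(-5) + 441)*7 = (25 + 441)*7 = 466*7 = 3262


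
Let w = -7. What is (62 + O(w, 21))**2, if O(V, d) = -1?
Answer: 3721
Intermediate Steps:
(62 + O(w, 21))**2 = (62 - 1)**2 = 61**2 = 3721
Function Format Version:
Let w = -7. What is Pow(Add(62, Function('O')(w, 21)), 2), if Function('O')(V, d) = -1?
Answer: 3721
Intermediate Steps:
Pow(Add(62, Function('O')(w, 21)), 2) = Pow(Add(62, -1), 2) = Pow(61, 2) = 3721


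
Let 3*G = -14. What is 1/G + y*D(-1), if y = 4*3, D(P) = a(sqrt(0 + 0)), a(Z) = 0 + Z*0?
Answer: -3/14 ≈ -0.21429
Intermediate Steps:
G = -14/3 (G = (1/3)*(-14) = -14/3 ≈ -4.6667)
a(Z) = 0 (a(Z) = 0 + 0 = 0)
D(P) = 0
y = 12
1/G + y*D(-1) = 1/(-14/3) + 12*0 = -3/14 + 0 = -3/14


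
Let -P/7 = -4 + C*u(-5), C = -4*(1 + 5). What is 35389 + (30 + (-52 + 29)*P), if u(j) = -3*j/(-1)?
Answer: 92735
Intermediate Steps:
u(j) = 3*j (u(j) = -3*j*(-1) = -(-3)*j = 3*j)
C = -24 (C = -4*6 = -24)
P = -2492 (P = -7*(-4 - 72*(-5)) = -7*(-4 - 24*(-15)) = -7*(-4 + 360) = -7*356 = -2492)
35389 + (30 + (-52 + 29)*P) = 35389 + (30 + (-52 + 29)*(-2492)) = 35389 + (30 - 23*(-2492)) = 35389 + (30 + 57316) = 35389 + 57346 = 92735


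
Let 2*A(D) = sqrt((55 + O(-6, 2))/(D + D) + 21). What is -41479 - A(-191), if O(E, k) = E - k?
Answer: -41479 - 5*sqrt(121858)/764 ≈ -41481.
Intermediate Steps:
A(D) = sqrt(21 + 47/(2*D))/2 (A(D) = sqrt((55 + (-6 - 1*2))/(D + D) + 21)/2 = sqrt((55 + (-6 - 2))/((2*D)) + 21)/2 = sqrt((55 - 8)*(1/(2*D)) + 21)/2 = sqrt(47*(1/(2*D)) + 21)/2 = sqrt(47/(2*D) + 21)/2 = sqrt(21 + 47/(2*D))/2)
-41479 - A(-191) = -41479 - sqrt(84 + 94/(-191))/4 = -41479 - sqrt(84 + 94*(-1/191))/4 = -41479 - sqrt(84 - 94/191)/4 = -41479 - sqrt(15950/191)/4 = -41479 - 5*sqrt(121858)/191/4 = -41479 - 5*sqrt(121858)/764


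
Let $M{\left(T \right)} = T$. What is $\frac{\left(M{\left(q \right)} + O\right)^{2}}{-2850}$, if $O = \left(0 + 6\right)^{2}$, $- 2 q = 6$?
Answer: $- \frac{363}{950} \approx -0.38211$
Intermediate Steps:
$q = -3$ ($q = \left(- \frac{1}{2}\right) 6 = -3$)
$O = 36$ ($O = 6^{2} = 36$)
$\frac{\left(M{\left(q \right)} + O\right)^{2}}{-2850} = \frac{\left(-3 + 36\right)^{2}}{-2850} = 33^{2} \left(- \frac{1}{2850}\right) = 1089 \left(- \frac{1}{2850}\right) = - \frac{363}{950}$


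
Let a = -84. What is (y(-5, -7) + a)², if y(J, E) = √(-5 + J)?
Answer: (84 - I*√10)² ≈ 7046.0 - 531.26*I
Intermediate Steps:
(y(-5, -7) + a)² = (√(-5 - 5) - 84)² = (√(-10) - 84)² = (I*√10 - 84)² = (-84 + I*√10)²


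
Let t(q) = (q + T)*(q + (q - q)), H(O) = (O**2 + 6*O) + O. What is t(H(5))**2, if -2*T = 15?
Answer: 9922500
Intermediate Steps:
T = -15/2 (T = -1/2*15 = -15/2 ≈ -7.5000)
H(O) = O**2 + 7*O
t(q) = q*(-15/2 + q) (t(q) = (q - 15/2)*(q + (q - q)) = (-15/2 + q)*(q + 0) = (-15/2 + q)*q = q*(-15/2 + q))
t(H(5))**2 = ((5*(7 + 5))*(-15 + 2*(5*(7 + 5)))/2)**2 = ((5*12)*(-15 + 2*(5*12))/2)**2 = ((1/2)*60*(-15 + 2*60))**2 = ((1/2)*60*(-15 + 120))**2 = ((1/2)*60*105)**2 = 3150**2 = 9922500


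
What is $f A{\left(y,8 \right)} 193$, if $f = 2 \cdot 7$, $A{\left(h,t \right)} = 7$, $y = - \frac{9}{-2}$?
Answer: $18914$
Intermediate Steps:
$y = \frac{9}{2}$ ($y = \left(-9\right) \left(- \frac{1}{2}\right) = \frac{9}{2} \approx 4.5$)
$f = 14$
$f A{\left(y,8 \right)} 193 = 14 \cdot 7 \cdot 193 = 98 \cdot 193 = 18914$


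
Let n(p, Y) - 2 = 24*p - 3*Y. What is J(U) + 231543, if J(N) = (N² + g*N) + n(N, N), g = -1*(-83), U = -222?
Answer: 257741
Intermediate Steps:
g = 83
n(p, Y) = 2 - 3*Y + 24*p (n(p, Y) = 2 + (24*p - 3*Y) = 2 + (-3*Y + 24*p) = 2 - 3*Y + 24*p)
J(N) = 2 + N² + 104*N (J(N) = (N² + 83*N) + (2 - 3*N + 24*N) = (N² + 83*N) + (2 + 21*N) = 2 + N² + 104*N)
J(U) + 231543 = (2 + (-222)² + 104*(-222)) + 231543 = (2 + 49284 - 23088) + 231543 = 26198 + 231543 = 257741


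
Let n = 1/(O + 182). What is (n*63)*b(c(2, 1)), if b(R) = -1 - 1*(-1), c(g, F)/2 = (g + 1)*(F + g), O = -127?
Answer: 0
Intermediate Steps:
c(g, F) = 2*(1 + g)*(F + g) (c(g, F) = 2*((g + 1)*(F + g)) = 2*((1 + g)*(F + g)) = 2*(1 + g)*(F + g))
n = 1/55 (n = 1/(-127 + 182) = 1/55 ≈ 0.018182)
b(R) = 0 (b(R) = -1 + 1 = 0)
(n*63)*b(c(2, 1)) = ((1/55)*63)*0 = (63/55)*0 = 0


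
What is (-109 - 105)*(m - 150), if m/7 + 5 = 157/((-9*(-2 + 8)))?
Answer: 1186523/27 ≈ 43945.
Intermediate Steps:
m = -2989/54 (m = -35 + 7*(157/((-9*(-2 + 8)))) = -35 + 7*(157/((-9*6))) = -35 + 7*(157/(-54)) = -35 + 7*(157*(-1/54)) = -35 + 7*(-157/54) = -35 - 1099/54 = -2989/54 ≈ -55.352)
(-109 - 105)*(m - 150) = (-109 - 105)*(-2989/54 - 150) = -214*(-11089/54) = 1186523/27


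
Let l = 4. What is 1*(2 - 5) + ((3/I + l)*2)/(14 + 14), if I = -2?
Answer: -79/28 ≈ -2.8214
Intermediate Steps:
1*(2 - 5) + ((3/I + l)*2)/(14 + 14) = 1*(2 - 5) + ((3/(-2) + 4)*2)/(14 + 14) = 1*(-3) + ((3*(-½) + 4)*2)/28 = -3 + ((-3/2 + 4)*2)/28 = -3 + ((5/2)*2)/28 = -3 + (1/28)*5 = -3 + 5/28 = -79/28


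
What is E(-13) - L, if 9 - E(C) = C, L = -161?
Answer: 183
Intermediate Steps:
E(C) = 9 - C
E(-13) - L = (9 - 1*(-13)) - 1*(-161) = (9 + 13) + 161 = 22 + 161 = 183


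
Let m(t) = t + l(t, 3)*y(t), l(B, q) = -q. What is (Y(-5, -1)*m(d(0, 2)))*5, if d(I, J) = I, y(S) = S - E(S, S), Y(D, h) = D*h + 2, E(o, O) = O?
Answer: 0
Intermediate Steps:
Y(D, h) = 2 + D*h
y(S) = 0 (y(S) = S - S = 0)
m(t) = t (m(t) = t - 1*3*0 = t - 3*0 = t + 0 = t)
(Y(-5, -1)*m(d(0, 2)))*5 = ((2 - 5*(-1))*0)*5 = ((2 + 5)*0)*5 = (7*0)*5 = 0*5 = 0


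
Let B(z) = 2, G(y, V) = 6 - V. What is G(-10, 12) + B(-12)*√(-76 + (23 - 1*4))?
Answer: -6 + 2*I*√57 ≈ -6.0 + 15.1*I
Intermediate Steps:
G(-10, 12) + B(-12)*√(-76 + (23 - 1*4)) = (6 - 1*12) + 2*√(-76 + (23 - 1*4)) = (6 - 12) + 2*√(-76 + (23 - 4)) = -6 + 2*√(-76 + 19) = -6 + 2*√(-57) = -6 + 2*(I*√57) = -6 + 2*I*√57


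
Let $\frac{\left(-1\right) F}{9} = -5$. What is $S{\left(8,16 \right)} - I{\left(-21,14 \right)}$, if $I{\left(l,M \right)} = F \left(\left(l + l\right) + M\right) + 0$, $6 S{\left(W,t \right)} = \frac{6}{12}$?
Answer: $\frac{15121}{12} \approx 1260.1$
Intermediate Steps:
$F = 45$ ($F = \left(-9\right) \left(-5\right) = 45$)
$S{\left(W,t \right)} = \frac{1}{12}$ ($S{\left(W,t \right)} = \frac{6 \cdot \frac{1}{12}}{6} = \frac{1}{6} \cdot \frac{1}{2} = \frac{1}{12}$)
$I{\left(l,M \right)} = 45 M + 90 l$ ($I{\left(l,M \right)} = 45 \left(\left(l + l\right) + M\right) + 0 = 45 \left(2 l + M\right) + 0 = 45 \left(M + 2 l\right) + 0 = \left(45 M + 90 l\right) + 0 = 45 M + 90 l$)
$S{\left(8,16 \right)} - I{\left(-21,14 \right)} = \frac{1}{12} - \left(45 \cdot 14 + 90 \left(-21\right)\right) = \frac{1}{12} - \left(630 - 1890\right) = \frac{1}{12} - -1260 = \frac{1}{12} + 1260 = \frac{15121}{12}$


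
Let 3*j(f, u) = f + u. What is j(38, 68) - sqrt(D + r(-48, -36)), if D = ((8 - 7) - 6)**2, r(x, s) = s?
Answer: 106/3 - I*sqrt(11) ≈ 35.333 - 3.3166*I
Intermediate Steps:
D = 25 (D = (1 - 6)**2 = (-5)**2 = 25)
j(f, u) = f/3 + u/3 (j(f, u) = (f + u)/3 = f/3 + u/3)
j(38, 68) - sqrt(D + r(-48, -36)) = ((1/3)*38 + (1/3)*68) - sqrt(25 - 36) = (38/3 + 68/3) - sqrt(-11) = 106/3 - I*sqrt(11)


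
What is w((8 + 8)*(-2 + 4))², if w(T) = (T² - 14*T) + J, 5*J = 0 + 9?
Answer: 8346321/25 ≈ 3.3385e+5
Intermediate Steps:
J = 9/5 (J = (0 + 9)/5 = (⅕)*9 = 9/5 ≈ 1.8000)
w(T) = 9/5 + T² - 14*T (w(T) = (T² - 14*T) + 9/5 = 9/5 + T² - 14*T)
w((8 + 8)*(-2 + 4))² = (9/5 + ((8 + 8)*(-2 + 4))² - 14*(8 + 8)*(-2 + 4))² = (9/5 + (16*2)² - 224*2)² = (9/5 + 32² - 14*32)² = (9/5 + 1024 - 448)² = (2889/5)² = 8346321/25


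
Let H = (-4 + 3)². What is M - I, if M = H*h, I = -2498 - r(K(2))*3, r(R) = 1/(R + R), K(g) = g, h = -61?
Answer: 9751/4 ≈ 2437.8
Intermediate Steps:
r(R) = 1/(2*R)
I = -9995/4 (I = -2498 - (½)/2*3 = -2498 - (½)*(½)*3 = -2498 - 3/4 = -2498 - 1*¾ = -2498 - ¾ = -9995/4 ≈ -2498.8)
H = 1 (H = (-1)² = 1)
M = -61 (M = 1*(-61) = -61)
M - I = -61 - 1*(-9995/4) = -61 + 9995/4 = 9751/4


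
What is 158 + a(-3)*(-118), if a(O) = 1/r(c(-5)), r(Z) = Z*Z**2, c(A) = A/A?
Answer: 40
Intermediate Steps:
c(A) = 1
r(Z) = Z**3
a(O) = 1 (a(O) = 1/(1**3) = 1/1 = 1)
158 + a(-3)*(-118) = 158 + 1*(-118) = 158 - 118 = 40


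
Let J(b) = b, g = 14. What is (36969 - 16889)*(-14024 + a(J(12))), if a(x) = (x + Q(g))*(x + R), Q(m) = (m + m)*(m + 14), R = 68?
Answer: 997092480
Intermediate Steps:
Q(m) = 2*m*(14 + m) (Q(m) = (2*m)*(14 + m) = 2*m*(14 + m))
a(x) = (68 + x)*(784 + x) (a(x) = (x + 2*14*(14 + 14))*(x + 68) = (x + 2*14*28)*(68 + x) = (x + 784)*(68 + x) = (784 + x)*(68 + x) = (68 + x)*(784 + x))
(36969 - 16889)*(-14024 + a(J(12))) = (36969 - 16889)*(-14024 + (53312 + 12**2 + 852*12)) = 20080*(-14024 + (53312 + 144 + 10224)) = 20080*(-14024 + 63680) = 20080*49656 = 997092480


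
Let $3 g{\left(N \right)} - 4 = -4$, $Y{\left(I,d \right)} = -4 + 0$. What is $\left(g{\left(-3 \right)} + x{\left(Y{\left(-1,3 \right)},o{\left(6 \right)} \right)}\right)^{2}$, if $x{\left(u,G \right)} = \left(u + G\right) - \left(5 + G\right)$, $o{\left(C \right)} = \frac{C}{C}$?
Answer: $81$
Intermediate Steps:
$Y{\left(I,d \right)} = -4$
$g{\left(N \right)} = 0$ ($g{\left(N \right)} = \frac{4}{3} + \frac{1}{3} \left(-4\right) = \frac{4}{3} - \frac{4}{3} = 0$)
$o{\left(C \right)} = 1$
$x{\left(u,G \right)} = -5 + u$ ($x{\left(u,G \right)} = \left(G + u\right) - \left(5 + G\right) = -5 + u$)
$\left(g{\left(-3 \right)} + x{\left(Y{\left(-1,3 \right)},o{\left(6 \right)} \right)}\right)^{2} = \left(0 - 9\right)^{2} = \left(-9\right)^{2} = 81$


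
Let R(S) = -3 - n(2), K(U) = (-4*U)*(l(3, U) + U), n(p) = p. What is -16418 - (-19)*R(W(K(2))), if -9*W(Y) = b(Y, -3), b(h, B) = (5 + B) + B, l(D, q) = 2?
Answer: -16513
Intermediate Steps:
K(U) = -4*U*(2 + U) (K(U) = (-4*U)*(2 + U) = -4*U*(2 + U))
b(h, B) = 5 + 2*B
W(Y) = ⅑ (W(Y) = -(5 + 2*(-3))/9 = -(5 - 6)/9 = -⅑*(-1) = ⅑)
R(S) = -5 (R(S) = -3 - 1*2 = -3 - 2 = -5)
-16418 - (-19)*R(W(K(2))) = -16418 - (-19)*(-5) = -16418 - 1*95 = -16418 - 95 = -16513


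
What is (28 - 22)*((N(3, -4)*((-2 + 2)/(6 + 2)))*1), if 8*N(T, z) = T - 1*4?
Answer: 0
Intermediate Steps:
N(T, z) = -½ + T/8 (N(T, z) = (T - 1*4)/8 = (T - 4)/8 = (-4 + T)/8 = -½ + T/8)
(28 - 22)*((N(3, -4)*((-2 + 2)/(6 + 2)))*1) = (28 - 22)*(((-½ + (⅛)*3)*((-2 + 2)/(6 + 2)))*1) = 6*(((-½ + 3/8)*(0/8))*1) = 6*(-0/8*1) = 6*(-⅛*0*1) = 6*(0*1) = 6*0 = 0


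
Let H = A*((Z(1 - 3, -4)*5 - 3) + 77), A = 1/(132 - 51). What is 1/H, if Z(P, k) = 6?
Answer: 81/104 ≈ 0.77885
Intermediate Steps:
A = 1/81 ≈ 0.012346
H = 104/81 (H = ((6*5 - 3) + 77)/81 = ((30 - 3) + 77)/81 = (27 + 77)/81 = (1/81)*104 = 104/81 ≈ 1.2840)
1/H = 1/(104/81) = 81/104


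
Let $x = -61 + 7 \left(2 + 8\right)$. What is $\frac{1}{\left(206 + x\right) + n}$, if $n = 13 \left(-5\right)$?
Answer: $\frac{1}{150} \approx 0.0066667$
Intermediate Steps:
$n = -65$
$x = 9$ ($x = -61 + 7 \cdot 10 = -61 + 70 = 9$)
$\frac{1}{\left(206 + x\right) + n} = \frac{1}{\left(206 + 9\right) - 65} = \frac{1}{215 - 65} = \frac{1}{150}$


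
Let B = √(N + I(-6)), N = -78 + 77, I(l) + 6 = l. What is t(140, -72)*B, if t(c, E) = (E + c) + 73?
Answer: 141*I*√13 ≈ 508.38*I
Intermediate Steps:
I(l) = -6 + l
t(c, E) = 73 + E + c
N = -1
B = I*√13 (B = √(-1 + (-6 - 6)) = √(-1 - 12) = √(-13) = I*√13 ≈ 3.6056*I)
t(140, -72)*B = (73 - 72 + 140)*(I*√13) = 141*(I*√13) = 141*I*√13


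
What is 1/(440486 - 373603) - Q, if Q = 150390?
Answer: -10058534369/66883 ≈ -1.5039e+5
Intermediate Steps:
1/(440486 - 373603) - Q = 1/(440486 - 373603) - 1*150390 = 1/66883 - 150390 = -10058534369/66883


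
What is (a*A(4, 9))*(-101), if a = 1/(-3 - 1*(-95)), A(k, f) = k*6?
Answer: -606/23 ≈ -26.348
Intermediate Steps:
A(k, f) = 6*k
a = 1/92 (a = 1/(-3 + 95) = 1/92 ≈ 0.010870)
(a*A(4, 9))*(-101) = ((6*4)/92)*(-101) = ((1/92)*24)*(-101) = (6/23)*(-101) = -606/23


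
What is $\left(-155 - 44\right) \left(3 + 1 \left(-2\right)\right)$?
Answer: $-199$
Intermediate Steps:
$\left(-155 - 44\right) \left(3 + 1 \left(-2\right)\right) = \left(-155 - 44\right) \left(3 - 2\right) = \left(-155 - 44\right) 1 = \left(-199\right) 1 = -199$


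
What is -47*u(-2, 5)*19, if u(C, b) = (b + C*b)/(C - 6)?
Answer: -4465/8 ≈ -558.13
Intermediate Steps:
u(C, b) = (b + C*b)/(-6 + C)
-47*u(-2, 5)*19 = -235*(1 - 2)/(-6 - 2)*19 = -235*(-1)/(-8)*19 = -235*(-1)*(-1)/8*19 = -47*5/8*19 = -235/8*19 = -4465/8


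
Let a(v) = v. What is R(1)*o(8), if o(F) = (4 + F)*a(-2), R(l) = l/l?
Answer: -24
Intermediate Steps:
R(l) = 1
o(F) = -8 - 2*F (o(F) = (4 + F)*(-2) = -8 - 2*F)
R(1)*o(8) = 1*(-8 - 2*8) = 1*(-8 - 16) = 1*(-24) = -24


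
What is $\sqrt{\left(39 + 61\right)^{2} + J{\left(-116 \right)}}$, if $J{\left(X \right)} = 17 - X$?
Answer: $\sqrt{10133} \approx 100.66$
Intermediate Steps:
$\sqrt{\left(39 + 61\right)^{2} + J{\left(-116 \right)}} = \sqrt{\left(39 + 61\right)^{2} + \left(17 - -116\right)} = \sqrt{100^{2} + \left(17 + 116\right)} = \sqrt{10000 + 133} = \sqrt{10133}$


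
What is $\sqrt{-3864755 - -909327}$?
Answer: $2 i \sqrt{738857} \approx 1719.1 i$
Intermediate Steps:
$\sqrt{-3864755 - -909327} = \sqrt{-3864755 + 909327} = \sqrt{-2955428} = 2 i \sqrt{738857}$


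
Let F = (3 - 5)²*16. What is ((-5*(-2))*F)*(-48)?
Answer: -30720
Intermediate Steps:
F = 64 (F = (-2)²*16 = 4*16 = 64)
((-5*(-2))*F)*(-48) = (-5*(-2)*64)*(-48) = (10*64)*(-48) = 640*(-48) = -30720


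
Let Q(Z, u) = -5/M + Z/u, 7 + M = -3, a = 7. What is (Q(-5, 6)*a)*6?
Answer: -14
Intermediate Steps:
M = -10 (M = -7 - 3 = -10)
Q(Z, u) = 1/2 + Z/u (Q(Z, u) = -5/(-10) + Z/u = -5*(-1/10) + Z/u = 1/2 + Z/u)
(Q(-5, 6)*a)*6 = (((-5 + (1/2)*6)/6)*7)*6 = (((-5 + 3)/6)*7)*6 = (((1/6)*(-2))*7)*6 = -1/3*7*6 = -7/3*6 = -14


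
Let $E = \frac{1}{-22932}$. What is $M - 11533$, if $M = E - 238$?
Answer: $- \frac{269932573}{22932} \approx -11771.0$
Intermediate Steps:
$E = - \frac{1}{22932} \approx -4.3607 \cdot 10^{-5}$
$M = - \frac{5457817}{22932}$ ($M = - \frac{1}{22932} - 238 = - \frac{5457817}{22932} \approx -238.0$)
$M - 11533 = - \frac{5457817}{22932} - 11533 = - \frac{269932573}{22932}$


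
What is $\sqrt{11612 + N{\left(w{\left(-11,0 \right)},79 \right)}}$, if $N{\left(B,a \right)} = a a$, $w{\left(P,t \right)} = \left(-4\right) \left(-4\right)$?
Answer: $\sqrt{17853} \approx 133.62$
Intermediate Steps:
$w{\left(P,t \right)} = 16$
$N{\left(B,a \right)} = a^{2}$
$\sqrt{11612 + N{\left(w{\left(-11,0 \right)},79 \right)}} = \sqrt{11612 + 79^{2}} = \sqrt{11612 + 6241} = \sqrt{17853}$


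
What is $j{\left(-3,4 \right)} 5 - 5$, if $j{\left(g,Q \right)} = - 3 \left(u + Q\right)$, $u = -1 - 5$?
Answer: $25$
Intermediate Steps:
$u = -6$ ($u = -1 - 5 = -6$)
$j{\left(g,Q \right)} = 18 - 3 Q$ ($j{\left(g,Q \right)} = - 3 \left(-6 + Q\right) = 18 - 3 Q$)
$j{\left(-3,4 \right)} 5 - 5 = \left(18 - 12\right) 5 - 5 = 6 \cdot 5 - 5 = 30 - 5 = 25$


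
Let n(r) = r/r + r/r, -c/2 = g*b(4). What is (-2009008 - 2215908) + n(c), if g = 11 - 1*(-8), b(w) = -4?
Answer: -4224914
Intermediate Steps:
g = 19 (g = 11 + 8 = 19)
c = 152 (c = -38*(-4) = -2*(-76) = 152)
n(r) = 2 (n(r) = 1 + 1 = 2)
(-2009008 - 2215908) + n(c) = (-2009008 - 2215908) + 2 = -4224916 + 2 = -4224914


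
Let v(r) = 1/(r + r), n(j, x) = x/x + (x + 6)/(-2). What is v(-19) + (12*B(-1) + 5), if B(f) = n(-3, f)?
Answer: -495/38 ≈ -13.026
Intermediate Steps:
n(j, x) = -2 - x/2 (n(j, x) = 1 + (6 + x)*(-1/2) = 1 + (-3 - x/2) = -2 - x/2)
B(f) = -2 - f/2
v(r) = 1/(2*r)
v(-19) + (12*B(-1) + 5) = (1/2)/(-19) + (12*(-2 - 1/2*(-1)) + 5) = (1/2)*(-1/19) + (12*(-2 + 1/2) + 5) = -1/38 + (12*(-3/2) + 5) = -1/38 + (-18 + 5) = -1/38 - 13 = -495/38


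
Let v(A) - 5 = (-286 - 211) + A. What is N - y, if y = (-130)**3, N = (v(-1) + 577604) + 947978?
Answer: 3722089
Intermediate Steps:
v(A) = -492 + A (v(A) = 5 + ((-286 - 211) + A) = 5 + (-497 + A) = -492 + A)
N = 1525089 (N = ((-492 - 1) + 577604) + 947978 = (-493 + 577604) + 947978 = 577111 + 947978 = 1525089)
y = -2197000
N - y = 1525089 - 1*(-2197000) = 1525089 + 2197000 = 3722089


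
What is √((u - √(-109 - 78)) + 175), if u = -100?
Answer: √(75 - I*√187) ≈ 8.6959 - 0.78628*I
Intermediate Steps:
√((u - √(-109 - 78)) + 175) = √((-100 - √(-109 - 78)) + 175) = √((-100 - √(-187)) + 175) = √((-100 - I*√187) + 175) = √(75 - I*√187)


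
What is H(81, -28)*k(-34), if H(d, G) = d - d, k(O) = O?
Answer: 0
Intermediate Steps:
H(d, G) = 0
H(81, -28)*k(-34) = 0*(-34) = 0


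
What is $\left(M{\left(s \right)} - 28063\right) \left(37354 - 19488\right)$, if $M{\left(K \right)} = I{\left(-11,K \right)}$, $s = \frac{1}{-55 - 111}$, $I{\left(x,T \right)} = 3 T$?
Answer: $- \frac{41614032113}{83} \approx -5.0137 \cdot 10^{8}$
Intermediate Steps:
$s = - \frac{1}{166}$ ($s = \frac{1}{-166} = - \frac{1}{166} \approx -0.0060241$)
$M{\left(K \right)} = 3 K$
$\left(M{\left(s \right)} - 28063\right) \left(37354 - 19488\right) = \left(3 \left(- \frac{1}{166}\right) - 28063\right) \left(37354 - 19488\right) = \left(- \frac{3}{166} - 28063\right) 17866 = \left(- \frac{4658461}{166}\right) 17866 = - \frac{41614032113}{83}$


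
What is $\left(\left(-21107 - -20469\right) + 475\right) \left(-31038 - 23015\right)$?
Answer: $8810639$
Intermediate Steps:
$\left(\left(-21107 - -20469\right) + 475\right) \left(-31038 - 23015\right) = \left(\left(-21107 + 20469\right) + 475\right) \left(-54053\right) = \left(-638 + 475\right) \left(-54053\right) = \left(-163\right) \left(-54053\right) = 8810639$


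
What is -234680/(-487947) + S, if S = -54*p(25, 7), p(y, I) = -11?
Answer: 290075198/487947 ≈ 594.48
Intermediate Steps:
S = 594 (S = -54*(-11) = 594)
-234680/(-487947) + S = -234680/(-487947) + 594 = -234680*(-1/487947) + 594 = 234680/487947 + 594 = 290075198/487947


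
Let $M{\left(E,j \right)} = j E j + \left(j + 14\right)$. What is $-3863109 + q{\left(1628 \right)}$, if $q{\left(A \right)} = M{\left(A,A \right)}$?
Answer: $4310963685$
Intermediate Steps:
$M{\left(E,j \right)} = 14 + j + E j^{2}$ ($M{\left(E,j \right)} = E j j + \left(14 + j\right) = E j^{2} + \left(14 + j\right) = 14 + j + E j^{2}$)
$q{\left(A \right)} = 14 + A + A^{3}$ ($q{\left(A \right)} = 14 + A + A A^{2} = 14 + A + A^{3}$)
$-3863109 + q{\left(1628 \right)} = -3863109 + \left(14 + 1628 + 1628^{3}\right) = -3863109 + \left(14 + 1628 + 4314825152\right) = -3863109 + 4314826794 = 4310963685$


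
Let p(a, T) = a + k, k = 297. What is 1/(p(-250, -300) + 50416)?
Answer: 1/50463 ≈ 1.9817e-5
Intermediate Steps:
p(a, T) = 297 + a (p(a, T) = a + 297 = 297 + a)
1/(p(-250, -300) + 50416) = 1/((297 - 250) + 50416) = 1/(47 + 50416) = 1/50463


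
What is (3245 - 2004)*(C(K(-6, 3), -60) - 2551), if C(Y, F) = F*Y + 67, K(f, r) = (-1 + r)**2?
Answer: -3380484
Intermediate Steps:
C(Y, F) = 67 + F*Y
(3245 - 2004)*(C(K(-6, 3), -60) - 2551) = (3245 - 2004)*((67 - 60*(-1 + 3)**2) - 2551) = 1241*((67 - 60*2**2) - 2551) = 1241*((67 - 60*4) - 2551) = 1241*((67 - 240) - 2551) = 1241*(-173 - 2551) = 1241*(-2724) = -3380484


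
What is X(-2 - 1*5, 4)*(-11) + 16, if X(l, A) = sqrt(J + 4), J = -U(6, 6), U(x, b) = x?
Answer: 16 - 11*I*sqrt(2) ≈ 16.0 - 15.556*I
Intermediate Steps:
J = -6 (J = -1*6 = -6)
X(l, A) = I*sqrt(2) (X(l, A) = sqrt(-6 + 4) = sqrt(-2) = I*sqrt(2))
X(-2 - 1*5, 4)*(-11) + 16 = (I*sqrt(2))*(-11) + 16 = -11*I*sqrt(2) + 16 = 16 - 11*I*sqrt(2)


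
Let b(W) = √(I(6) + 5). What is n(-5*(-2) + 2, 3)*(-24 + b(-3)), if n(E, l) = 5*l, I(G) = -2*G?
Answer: -360 + 15*I*√7 ≈ -360.0 + 39.686*I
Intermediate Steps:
b(W) = I*√7 (b(W) = √(-2*6 + 5) = √(-12 + 5) = √(-7) = I*√7)
n(-5*(-2) + 2, 3)*(-24 + b(-3)) = (5*3)*(-24 + I*√7) = 15*(-24 + I*√7) = -360 + 15*I*√7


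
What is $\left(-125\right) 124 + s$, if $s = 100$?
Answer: $-15400$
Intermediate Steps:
$\left(-125\right) 124 + s = \left(-125\right) 124 + 100 = -15500 + 100 = -15400$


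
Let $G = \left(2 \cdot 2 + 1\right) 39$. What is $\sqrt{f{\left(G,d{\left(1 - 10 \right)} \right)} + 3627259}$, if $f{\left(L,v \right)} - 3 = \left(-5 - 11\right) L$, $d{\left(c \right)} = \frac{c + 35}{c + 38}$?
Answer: $\sqrt{3624142} \approx 1903.7$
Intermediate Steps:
$G = 195$ ($G = \left(4 + 1\right) 39 = 5 \cdot 39 = 195$)
$d{\left(c \right)} = \frac{35 + c}{38 + c}$
$f{\left(L,v \right)} = 3 - 16 L$ ($f{\left(L,v \right)} = 3 + \left(-5 - 11\right) L = 3 - 16 L$)
$\sqrt{f{\left(G,d{\left(1 - 10 \right)} \right)} + 3627259} = \sqrt{\left(3 - 3120\right) + 3627259} = \sqrt{-3117 + 3627259} = \sqrt{3624142}$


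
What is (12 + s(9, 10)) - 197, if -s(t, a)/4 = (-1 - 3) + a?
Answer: -209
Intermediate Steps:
s(t, a) = 16 - 4*a (s(t, a) = -4*((-1 - 3) + a) = -4*(-4 + a) = 16 - 4*a)
(12 + s(9, 10)) - 197 = (12 + (16 - 4*10)) - 197 = (12 + (16 - 40)) - 197 = (12 - 24) - 197 = -12 - 197 = -209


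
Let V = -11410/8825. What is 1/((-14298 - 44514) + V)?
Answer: -1765/103805462 ≈ -1.7003e-5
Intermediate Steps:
V = -2282/1765 (V = -11410*1/8825 = -2282/1765 ≈ -1.2929)
1/((-14298 - 44514) + V) = 1/((-14298 - 44514) - 2282/1765) = 1/(-58812 - 2282/1765) = 1/(-103805462/1765) = -1765/103805462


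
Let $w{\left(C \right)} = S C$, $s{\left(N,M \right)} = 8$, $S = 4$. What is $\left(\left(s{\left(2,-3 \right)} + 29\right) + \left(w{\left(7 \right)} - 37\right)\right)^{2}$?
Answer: $784$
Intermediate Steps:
$w{\left(C \right)} = 4 C$
$\left(\left(s{\left(2,-3 \right)} + 29\right) + \left(w{\left(7 \right)} - 37\right)\right)^{2} = \left(\left(8 + 29\right) + \left(4 \cdot 7 - 37\right)\right)^{2} = \left(37 + \left(28 - 37\right)\right)^{2} = \left(37 - 9\right)^{2} = 28^{2} = 784$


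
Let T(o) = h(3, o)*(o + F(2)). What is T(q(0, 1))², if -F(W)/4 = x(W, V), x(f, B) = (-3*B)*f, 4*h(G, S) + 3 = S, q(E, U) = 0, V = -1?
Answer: 324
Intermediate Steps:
h(G, S) = -¾ + S/4
x(f, B) = -3*B*f
F(W) = -12*W (F(W) = -(-12)*(-1)*W = -12*W)
T(o) = (-24 + o)*(-¾ + o/4) (T(o) = (-¾ + o/4)*(o - 12*2) = (-¾ + o/4)*(o - 24) = (-¾ + o/4)*(-24 + o) = (-24 + o)*(-¾ + o/4))
T(q(0, 1))² = ((-24 + 0)*(-3 + 0)/4)² = ((¼)*(-24)*(-3))² = 18² = 324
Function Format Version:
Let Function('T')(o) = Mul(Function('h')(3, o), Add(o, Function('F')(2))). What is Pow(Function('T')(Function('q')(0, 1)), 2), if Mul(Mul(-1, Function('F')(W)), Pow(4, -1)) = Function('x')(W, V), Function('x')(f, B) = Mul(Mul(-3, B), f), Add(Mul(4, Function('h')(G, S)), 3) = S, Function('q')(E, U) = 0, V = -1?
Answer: 324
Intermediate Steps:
Function('h')(G, S) = Add(Rational(-3, 4), Mul(Rational(1, 4), S))
Function('x')(f, B) = Mul(-3, B, f)
Function('F')(W) = Mul(-12, W) (Function('F')(W) = Mul(-4, Mul(-3, -1, W)) = Mul(-4, Mul(3, W)) = Mul(-12, W))
Function('T')(o) = Mul(Add(-24, o), Add(Rational(-3, 4), Mul(Rational(1, 4), o))) (Function('T')(o) = Mul(Add(Rational(-3, 4), Mul(Rational(1, 4), o)), Add(o, Mul(-12, 2))) = Mul(Add(Rational(-3, 4), Mul(Rational(1, 4), o)), Add(o, -24)) = Mul(Add(Rational(-3, 4), Mul(Rational(1, 4), o)), Add(-24, o)) = Mul(Add(-24, o), Add(Rational(-3, 4), Mul(Rational(1, 4), o))))
Pow(Function('T')(Function('q')(0, 1)), 2) = Pow(Mul(Rational(1, 4), Add(-24, 0), Add(-3, 0)), 2) = Pow(Mul(Rational(1, 4), -24, -3), 2) = Pow(18, 2) = 324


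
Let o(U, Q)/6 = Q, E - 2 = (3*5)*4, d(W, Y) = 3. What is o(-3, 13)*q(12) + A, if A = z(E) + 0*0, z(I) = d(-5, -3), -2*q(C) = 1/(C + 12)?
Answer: 11/8 ≈ 1.3750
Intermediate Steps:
q(C) = -1/(2*(12 + C)) (q(C) = -1/(2*(C + 12)) = -1/(2*(12 + C)))
E = 62 (E = 2 + (3*5)*4 = 2 + 15*4 = 2 + 60 = 62)
z(I) = 3
o(U, Q) = 6*Q
A = 3 (A = 3 + 0*0 = 3 + 0 = 3)
o(-3, 13)*q(12) + A = (6*13)*(-1/(24 + 2*12)) + 3 = 78*(-1/(24 + 24)) + 3 = 78*(-1/48) + 3 = -13/8 + 3 = 11/8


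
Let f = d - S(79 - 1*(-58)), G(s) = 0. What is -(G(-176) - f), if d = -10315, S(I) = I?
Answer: -10452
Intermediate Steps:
f = -10452 (f = -10315 - (79 - 1*(-58)) = -10315 - (79 + 58) = -10315 - 1*137 = -10315 - 137 = -10452)
-(G(-176) - f) = -(0 - 1*(-10452)) = -(0 + 10452) = -1*10452 = -10452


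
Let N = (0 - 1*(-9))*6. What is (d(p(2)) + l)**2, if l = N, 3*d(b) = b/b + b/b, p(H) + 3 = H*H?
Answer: 26896/9 ≈ 2988.4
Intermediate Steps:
p(H) = -3 + H**2 (p(H) = -3 + H*H = -3 + H**2)
d(b) = 2/3 (d(b) = (b/b + b/b)/3 = (1 + 1)/3 = (1/3)*2 = 2/3)
N = 54 (N = (0 + 9)*6 = 9*6 = 54)
l = 54
(d(p(2)) + l)**2 = (2/3 + 54)**2 = (164/3)**2 = 26896/9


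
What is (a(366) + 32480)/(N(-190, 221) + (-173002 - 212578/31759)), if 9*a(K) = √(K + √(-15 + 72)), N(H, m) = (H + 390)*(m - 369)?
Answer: -128941540/804331187 - 31759*√(366 + √57)/57911845464 ≈ -0.16032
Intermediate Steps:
N(H, m) = (-369 + m)*(390 + H) (N(H, m) = (390 + H)*(-369 + m) = (-369 + m)*(390 + H))
a(K) = √(K + √57)/9 (a(K) = √(K + √(-15 + 72))/9 = √(K + √57)/9)
(a(366) + 32480)/(N(-190, 221) + (-173002 - 212578/31759)) = (√(366 + √57)/9 + 32480)/((-143910 - 369*(-190) + 390*221 - 190*221) + (-173002 - 212578/31759)) = (32480 + √(366 + √57)/9)/((-143910 + 70110 + 86190 - 41990) + (-173002 - 212578/31759)) = (32480 + √(366 + √57)/9)/(-29600 + (-173002 - 1*212578/31759)) = (32480 + √(366 + √57)/9)/(-29600 + (-173002 - 212578/31759)) = (32480 + √(366 + √57)/9)/(-29600 - 5494583096/31759) = (32480 + √(366 + √57)/9)/(-6434649496/31759) = (32480 + √(366 + √57)/9)*(-31759/6434649496) = -128941540/804331187 - 31759*√(366 + √57)/57911845464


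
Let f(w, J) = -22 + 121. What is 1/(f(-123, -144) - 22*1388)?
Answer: -1/30437 ≈ -3.2855e-5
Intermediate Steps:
f(w, J) = 99
1/(f(-123, -144) - 22*1388) = 1/(99 - 22*1388) = 1/(99 - 30536) = 1/(-30437) = -1/30437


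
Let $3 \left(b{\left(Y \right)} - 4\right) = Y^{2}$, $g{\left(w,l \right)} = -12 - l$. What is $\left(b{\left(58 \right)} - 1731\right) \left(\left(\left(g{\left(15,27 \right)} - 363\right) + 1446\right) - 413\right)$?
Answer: $- \frac{1146527}{3} \approx -3.8218 \cdot 10^{5}$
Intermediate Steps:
$b{\left(Y \right)} = 4 + \frac{Y^{2}}{3}$
$\left(b{\left(58 \right)} - 1731\right) \left(\left(\left(g{\left(15,27 \right)} - 363\right) + 1446\right) - 413\right) = \left(\left(4 + \frac{58^{2}}{3}\right) - 1731\right) \left(\left(\left(\left(-12 - 27\right) - 363\right) + 1446\right) - 413\right) = \left(\left(4 + \frac{1}{3} \cdot 3364\right) - 1731\right) \left(\left(\left(\left(-12 - 27\right) - 363\right) + 1446\right) - 413\right) = \left(\left(4 + \frac{3364}{3}\right) - 1731\right) \left(\left(\left(-39 - 363\right) + 1446\right) - 413\right) = \left(\frac{3376}{3} - 1731\right) \left(\left(-402 + 1446\right) - 413\right) = - \frac{1817 \left(1044 - 413\right)}{3} = \left(- \frac{1817}{3}\right) 631 = - \frac{1146527}{3}$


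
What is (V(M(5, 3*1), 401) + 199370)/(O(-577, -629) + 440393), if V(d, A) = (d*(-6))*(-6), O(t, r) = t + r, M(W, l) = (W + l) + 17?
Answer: 28610/62741 ≈ 0.45600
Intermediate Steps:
M(W, l) = 17 + W + l
O(t, r) = r + t
V(d, A) = 36*d (V(d, A) = -6*d*(-6) = 36*d)
(V(M(5, 3*1), 401) + 199370)/(O(-577, -629) + 440393) = (36*(17 + 5 + 3*1) + 199370)/((-629 - 577) + 440393) = (36*(17 + 5 + 3) + 199370)/(-1206 + 440393) = (36*25 + 199370)/439187 = (900 + 199370)*(1/439187) = 200270*(1/439187) = 28610/62741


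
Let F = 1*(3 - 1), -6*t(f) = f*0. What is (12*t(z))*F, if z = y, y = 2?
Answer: 0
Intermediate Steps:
z = 2
t(f) = 0 (t(f) = -f*0/6 = -1/6*0 = 0)
F = 2 (F = 1*2 = 2)
(12*t(z))*F = (12*0)*2 = 0*2 = 0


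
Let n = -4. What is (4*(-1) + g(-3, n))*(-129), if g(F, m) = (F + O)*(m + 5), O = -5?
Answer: 1548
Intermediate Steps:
g(F, m) = (-5 + F)*(5 + m) (g(F, m) = (F - 5)*(m + 5) = (-5 + F)*(5 + m))
(4*(-1) + g(-3, n))*(-129) = (4*(-1) + (-25 - 5*(-4) + 5*(-3) - 3*(-4)))*(-129) = (-4 + (-25 + 20 - 15 + 12))*(-129) = (-4 - 8)*(-129) = -12*(-129) = 1548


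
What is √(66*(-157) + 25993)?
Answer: 7*√319 ≈ 125.02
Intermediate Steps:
√(66*(-157) + 25993) = √(-10362 + 25993) = √15631 = 7*√319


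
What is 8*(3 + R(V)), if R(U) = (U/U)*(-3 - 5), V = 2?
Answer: -40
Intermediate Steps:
R(U) = -8 (R(U) = 1*(-8) = -8)
8*(3 + R(V)) = 8*(3 - 8) = 8*(-5) = -40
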